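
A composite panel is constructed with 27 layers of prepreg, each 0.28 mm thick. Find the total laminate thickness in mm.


h = n * t_ply = 27 * 0.28 = 7.56 mm

7.56 mm


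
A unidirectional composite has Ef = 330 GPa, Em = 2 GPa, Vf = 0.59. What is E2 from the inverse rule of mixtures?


1/E2 = Vf/Ef + (1-Vf)/Em = 0.59/330 + 0.41/2
E2 = 4.84 GPa

4.84 GPa


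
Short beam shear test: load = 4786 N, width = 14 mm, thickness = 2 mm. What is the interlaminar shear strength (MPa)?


ILSS = 3F/(4bh) = 3*4786/(4*14*2) = 128.2 MPa

128.2 MPa


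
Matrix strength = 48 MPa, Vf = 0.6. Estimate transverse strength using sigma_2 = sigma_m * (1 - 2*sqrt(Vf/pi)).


factor = 1 - 2*sqrt(0.6/pi) = 0.126
sigma_2 = 48 * 0.126 = 6.05 MPa

6.05 MPa


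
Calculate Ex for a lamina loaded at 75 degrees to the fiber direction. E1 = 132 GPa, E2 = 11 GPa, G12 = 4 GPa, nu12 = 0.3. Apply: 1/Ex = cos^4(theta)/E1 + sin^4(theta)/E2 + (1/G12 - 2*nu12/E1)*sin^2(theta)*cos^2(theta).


cos^4(75) = 0.004487, sin^4(75) = 0.870513, sin^2(75)*cos^2(75) = 0.0625
1/G12 - 2*nu12/E1 = 1/4 - 2*0.3/132 = 0.245455 GPa^-1
1/Ex = 0.004487/132 + 0.870513/11 + 0.245455*0.0625 = 0.0945124 GPa^-1
Ex = 10.58 GPa

10.58 GPa


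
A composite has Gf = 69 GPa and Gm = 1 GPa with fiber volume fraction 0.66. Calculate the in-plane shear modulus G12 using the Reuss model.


1/G12 = Vf/Gf + (1-Vf)/Gm = 0.66/69 + 0.34/1
G12 = 2.86 GPa

2.86 GPa


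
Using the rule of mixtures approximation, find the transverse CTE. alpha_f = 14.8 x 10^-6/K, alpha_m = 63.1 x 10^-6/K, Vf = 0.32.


alpha_2 = alpha_f*Vf + alpha_m*(1-Vf) = 14.8*0.32 + 63.1*0.68 = 47.6 x 10^-6/K

47.6 x 10^-6/K


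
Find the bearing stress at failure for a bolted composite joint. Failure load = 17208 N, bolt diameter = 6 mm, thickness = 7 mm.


sigma_br = F/(d*h) = 17208/(6*7) = 409.7 MPa

409.7 MPa


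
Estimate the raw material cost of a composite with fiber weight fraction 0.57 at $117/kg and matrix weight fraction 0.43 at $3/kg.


Cost = cost_f*Wf + cost_m*Wm = 117*0.57 + 3*0.43 = $67.98/kg

$67.98/kg


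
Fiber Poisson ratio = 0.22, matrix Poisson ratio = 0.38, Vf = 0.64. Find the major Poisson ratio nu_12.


nu_12 = nu_f*Vf + nu_m*(1-Vf) = 0.22*0.64 + 0.38*0.36 = 0.2776

0.2776


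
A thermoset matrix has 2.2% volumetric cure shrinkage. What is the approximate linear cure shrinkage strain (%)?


Linear shrinkage ≈ vol_shrink/3 = 2.2/3 = 0.733%

0.733%


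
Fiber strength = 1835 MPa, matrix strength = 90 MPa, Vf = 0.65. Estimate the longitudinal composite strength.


sigma_1 = sigma_f*Vf + sigma_m*(1-Vf) = 1835*0.65 + 90*0.35 = 1224.3 MPa

1224.3 MPa


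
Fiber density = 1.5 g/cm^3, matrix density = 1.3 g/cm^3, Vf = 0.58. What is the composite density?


rho_c = rho_f*Vf + rho_m*(1-Vf) = 1.5*0.58 + 1.3*0.42 = 1.416 g/cm^3

1.416 g/cm^3


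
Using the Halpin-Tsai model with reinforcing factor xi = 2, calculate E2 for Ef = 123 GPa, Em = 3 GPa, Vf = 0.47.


eta = (Ef/Em - 1)/(Ef/Em + xi) = (41.0 - 1)/(41.0 + 2) = 0.9302
E2 = Em*(1+xi*eta*Vf)/(1-eta*Vf) = 9.99 GPa

9.99 GPa


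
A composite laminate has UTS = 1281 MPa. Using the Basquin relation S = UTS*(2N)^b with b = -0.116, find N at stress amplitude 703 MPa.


N = 0.5 * (S/UTS)^(1/b) = 0.5 * (703/1281)^(1/-0.116) = 88.1999 cycles

88.1999 cycles


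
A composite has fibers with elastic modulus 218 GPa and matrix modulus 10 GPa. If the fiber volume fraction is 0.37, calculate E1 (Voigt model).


E1 = Ef*Vf + Em*(1-Vf) = 218*0.37 + 10*0.63 = 86.96 GPa

86.96 GPa


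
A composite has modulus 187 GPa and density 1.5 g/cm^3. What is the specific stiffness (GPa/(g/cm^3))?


Specific stiffness = E/rho = 187/1.5 = 124.7 GPa/(g/cm^3)

124.7 GPa/(g/cm^3)


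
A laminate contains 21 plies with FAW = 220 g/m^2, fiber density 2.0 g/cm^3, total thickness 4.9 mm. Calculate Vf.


Vf = n * FAW / (rho_f * h * 1000) = 21 * 220 / (2.0 * 4.9 * 1000) = 0.4714

0.4714


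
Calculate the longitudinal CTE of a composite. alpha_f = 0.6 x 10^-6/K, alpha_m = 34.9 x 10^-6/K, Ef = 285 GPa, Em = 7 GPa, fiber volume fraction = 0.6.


E1 = Ef*Vf + Em*(1-Vf) = 173.8
alpha_1 = (alpha_f*Ef*Vf + alpha_m*Em*(1-Vf))/E1 = 1.15 x 10^-6/K

1.15 x 10^-6/K


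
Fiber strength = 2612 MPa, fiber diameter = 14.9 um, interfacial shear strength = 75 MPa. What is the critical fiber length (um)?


Lc = sigma_f * d / (2 * tau_i) = 2612 * 14.9 / (2 * 75) = 259.5 um

259.5 um


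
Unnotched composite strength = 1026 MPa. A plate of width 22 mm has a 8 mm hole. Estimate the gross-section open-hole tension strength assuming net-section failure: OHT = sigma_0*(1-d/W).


OHT = sigma_0*(1-d/W) = 1026*(1-8/22) = 652.9 MPa

652.9 MPa


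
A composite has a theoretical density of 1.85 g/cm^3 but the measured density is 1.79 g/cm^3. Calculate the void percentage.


Void% = (rho_theo - rho_actual)/rho_theo * 100 = (1.85 - 1.79)/1.85 * 100 = 3.24%

3.24%


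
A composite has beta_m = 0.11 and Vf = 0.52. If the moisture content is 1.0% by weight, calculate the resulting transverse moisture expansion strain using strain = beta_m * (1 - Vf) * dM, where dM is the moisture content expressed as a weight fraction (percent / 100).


dM = 1.0/100 = 0.01
strain = beta_m * (1-Vf) * dM = 0.11 * 0.48 * 0.01 = 0.000528

0.000528


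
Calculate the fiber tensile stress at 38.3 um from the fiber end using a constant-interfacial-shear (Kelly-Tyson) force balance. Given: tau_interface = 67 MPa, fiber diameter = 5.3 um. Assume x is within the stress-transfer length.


Force balance: sigma_f * (pi*d^2/4) = tau * (pi*d) * x  ->  sigma_f = 4 * tau * x / d
sigma_f = 4 * 67 * 38.3 / 5.3 = 1936.7 MPa

1936.7 MPa


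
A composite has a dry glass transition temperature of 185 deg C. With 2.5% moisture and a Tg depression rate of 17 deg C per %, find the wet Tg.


Tg_wet = Tg_dry - k*moisture = 185 - 17*2.5 = 142.5 deg C

142.5 deg C


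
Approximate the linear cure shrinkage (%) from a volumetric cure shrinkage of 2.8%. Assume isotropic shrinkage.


Linear shrinkage ≈ vol_shrink/3 = 2.8/3 = 0.933%

0.933%


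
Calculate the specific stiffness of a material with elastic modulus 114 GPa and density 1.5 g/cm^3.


Specific stiffness = E/rho = 114/1.5 = 76.0 GPa/(g/cm^3)

76.0 GPa/(g/cm^3)


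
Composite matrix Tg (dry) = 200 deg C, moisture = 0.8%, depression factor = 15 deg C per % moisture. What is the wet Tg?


Tg_wet = Tg_dry - k*moisture = 200 - 15*0.8 = 188.0 deg C

188.0 deg C


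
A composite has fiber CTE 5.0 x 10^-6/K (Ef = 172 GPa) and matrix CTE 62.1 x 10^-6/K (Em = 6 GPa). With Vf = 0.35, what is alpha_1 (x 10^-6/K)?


E1 = Ef*Vf + Em*(1-Vf) = 64.1
alpha_1 = (alpha_f*Ef*Vf + alpha_m*Em*(1-Vf))/E1 = 8.47 x 10^-6/K

8.47 x 10^-6/K


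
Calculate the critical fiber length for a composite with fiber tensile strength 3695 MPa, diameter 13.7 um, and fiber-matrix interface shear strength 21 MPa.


Lc = sigma_f * d / (2 * tau_i) = 3695 * 13.7 / (2 * 21) = 1205.3 um

1205.3 um


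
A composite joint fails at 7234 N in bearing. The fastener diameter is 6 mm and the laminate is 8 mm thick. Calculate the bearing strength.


sigma_br = F/(d*h) = 7234/(6*8) = 150.7 MPa

150.7 MPa


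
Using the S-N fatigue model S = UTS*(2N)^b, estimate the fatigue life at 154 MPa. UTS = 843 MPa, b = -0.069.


N = 0.5 * (S/UTS)^(1/b) = 0.5 * (154/843)^(1/-0.069) = 2.5065e+10 cycles

2.5065e+10 cycles


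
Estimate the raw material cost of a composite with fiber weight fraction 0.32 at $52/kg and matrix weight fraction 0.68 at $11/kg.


Cost = cost_f*Wf + cost_m*Wm = 52*0.32 + 11*0.68 = $24.12/kg

$24.12/kg


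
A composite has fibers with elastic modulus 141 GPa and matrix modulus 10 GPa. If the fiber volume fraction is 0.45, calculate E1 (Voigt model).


E1 = Ef*Vf + Em*(1-Vf) = 141*0.45 + 10*0.55 = 68.95 GPa

68.95 GPa


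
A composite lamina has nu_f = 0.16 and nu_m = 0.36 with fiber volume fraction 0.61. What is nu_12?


nu_12 = nu_f*Vf + nu_m*(1-Vf) = 0.16*0.61 + 0.36*0.39 = 0.238

0.238


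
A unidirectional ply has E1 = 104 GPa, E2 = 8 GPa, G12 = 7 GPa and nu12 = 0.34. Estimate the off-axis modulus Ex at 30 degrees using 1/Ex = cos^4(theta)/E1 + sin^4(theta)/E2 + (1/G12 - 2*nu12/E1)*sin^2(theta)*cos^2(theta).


cos^4(30) = 0.5625, sin^4(30) = 0.0625, sin^2(30)*cos^2(30) = 0.1875
1/G12 - 2*nu12/E1 = 1/7 - 2*0.34/104 = 0.136319 GPa^-1
1/Ex = 0.5625/104 + 0.0625/8 + 0.136319*0.1875 = 0.0387809 GPa^-1
Ex = 25.79 GPa

25.79 GPa


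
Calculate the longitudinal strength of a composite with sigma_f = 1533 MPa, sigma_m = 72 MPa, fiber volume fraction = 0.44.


sigma_1 = sigma_f*Vf + sigma_m*(1-Vf) = 1533*0.44 + 72*0.56 = 714.8 MPa

714.8 MPa


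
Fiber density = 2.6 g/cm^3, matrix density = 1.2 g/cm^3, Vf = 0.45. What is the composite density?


rho_c = rho_f*Vf + rho_m*(1-Vf) = 2.6*0.45 + 1.2*0.55 = 1.83 g/cm^3

1.83 g/cm^3


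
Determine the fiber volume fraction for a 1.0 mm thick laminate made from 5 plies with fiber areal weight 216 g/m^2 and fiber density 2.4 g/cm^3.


Vf = n * FAW / (rho_f * h * 1000) = 5 * 216 / (2.4 * 1.0 * 1000) = 0.45

0.45


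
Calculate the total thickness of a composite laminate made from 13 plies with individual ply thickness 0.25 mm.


h = n * t_ply = 13 * 0.25 = 3.25 mm

3.25 mm


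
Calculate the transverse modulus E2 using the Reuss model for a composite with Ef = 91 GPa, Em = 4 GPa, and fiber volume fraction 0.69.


1/E2 = Vf/Ef + (1-Vf)/Em = 0.69/91 + 0.31/4
E2 = 11.75 GPa

11.75 GPa


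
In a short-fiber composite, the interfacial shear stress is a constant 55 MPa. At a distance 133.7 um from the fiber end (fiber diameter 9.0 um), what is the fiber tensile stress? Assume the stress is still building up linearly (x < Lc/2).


Force balance: sigma_f * (pi*d^2/4) = tau * (pi*d) * x  ->  sigma_f = 4 * tau * x / d
sigma_f = 4 * 55 * 133.7 / 9.0 = 3268.2 MPa

3268.2 MPa


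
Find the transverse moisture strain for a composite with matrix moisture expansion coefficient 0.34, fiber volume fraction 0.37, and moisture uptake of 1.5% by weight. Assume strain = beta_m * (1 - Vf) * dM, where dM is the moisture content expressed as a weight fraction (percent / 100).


dM = 1.5/100 = 0.015
strain = beta_m * (1-Vf) * dM = 0.34 * 0.63 * 0.015 = 0.003213

0.003213


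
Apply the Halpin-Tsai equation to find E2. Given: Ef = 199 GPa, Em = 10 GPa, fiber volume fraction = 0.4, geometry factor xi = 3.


eta = (Ef/Em - 1)/(Ef/Em + xi) = (19.9 - 1)/(19.9 + 3) = 0.8253
E2 = Em*(1+xi*eta*Vf)/(1-eta*Vf) = 29.71 GPa

29.71 GPa


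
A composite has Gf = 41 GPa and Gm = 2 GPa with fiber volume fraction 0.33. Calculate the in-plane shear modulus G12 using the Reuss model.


1/G12 = Vf/Gf + (1-Vf)/Gm = 0.33/41 + 0.67/2
G12 = 2.92 GPa

2.92 GPa


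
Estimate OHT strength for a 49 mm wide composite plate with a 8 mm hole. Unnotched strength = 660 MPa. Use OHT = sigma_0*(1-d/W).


OHT = sigma_0*(1-d/W) = 660*(1-8/49) = 552.2 MPa

552.2 MPa


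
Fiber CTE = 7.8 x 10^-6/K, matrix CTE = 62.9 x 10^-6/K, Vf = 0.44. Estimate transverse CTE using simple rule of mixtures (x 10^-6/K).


alpha_2 = alpha_f*Vf + alpha_m*(1-Vf) = 7.8*0.44 + 62.9*0.56 = 38.7 x 10^-6/K

38.7 x 10^-6/K


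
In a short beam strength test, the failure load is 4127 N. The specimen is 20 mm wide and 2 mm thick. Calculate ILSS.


ILSS = 3F/(4bh) = 3*4127/(4*20*2) = 77.38 MPa

77.38 MPa


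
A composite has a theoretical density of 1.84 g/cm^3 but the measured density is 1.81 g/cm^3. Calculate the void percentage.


Void% = (rho_theo - rho_actual)/rho_theo * 100 = (1.84 - 1.81)/1.84 * 100 = 1.63%

1.63%


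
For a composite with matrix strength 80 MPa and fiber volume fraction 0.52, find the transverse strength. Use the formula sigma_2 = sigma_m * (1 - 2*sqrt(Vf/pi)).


factor = 1 - 2*sqrt(0.52/pi) = 0.1863
sigma_2 = 80 * 0.1863 = 14.91 MPa

14.91 MPa


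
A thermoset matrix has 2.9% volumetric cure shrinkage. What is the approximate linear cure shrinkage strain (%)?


Linear shrinkage ≈ vol_shrink/3 = 2.9/3 = 0.967%

0.967%


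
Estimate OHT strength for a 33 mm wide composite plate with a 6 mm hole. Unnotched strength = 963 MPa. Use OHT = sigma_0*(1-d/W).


OHT = sigma_0*(1-d/W) = 963*(1-6/33) = 787.9 MPa

787.9 MPa


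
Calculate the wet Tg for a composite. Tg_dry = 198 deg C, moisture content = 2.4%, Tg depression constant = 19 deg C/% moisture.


Tg_wet = Tg_dry - k*moisture = 198 - 19*2.4 = 152.4 deg C

152.4 deg C


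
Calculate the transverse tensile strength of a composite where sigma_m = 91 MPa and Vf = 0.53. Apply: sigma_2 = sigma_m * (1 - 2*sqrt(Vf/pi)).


factor = 1 - 2*sqrt(0.53/pi) = 0.1785
sigma_2 = 91 * 0.1785 = 16.25 MPa

16.25 MPa


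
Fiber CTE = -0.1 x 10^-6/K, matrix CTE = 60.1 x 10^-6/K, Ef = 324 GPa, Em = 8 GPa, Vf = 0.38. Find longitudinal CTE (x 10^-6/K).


E1 = Ef*Vf + Em*(1-Vf) = 128.08
alpha_1 = (alpha_f*Ef*Vf + alpha_m*Em*(1-Vf))/E1 = 2.23 x 10^-6/K

2.23 x 10^-6/K


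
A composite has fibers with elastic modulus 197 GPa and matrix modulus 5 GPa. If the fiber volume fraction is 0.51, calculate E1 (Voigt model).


E1 = Ef*Vf + Em*(1-Vf) = 197*0.51 + 5*0.49 = 102.92 GPa

102.92 GPa


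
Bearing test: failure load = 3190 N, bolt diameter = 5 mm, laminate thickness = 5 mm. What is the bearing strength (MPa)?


sigma_br = F/(d*h) = 3190/(5*5) = 127.6 MPa

127.6 MPa


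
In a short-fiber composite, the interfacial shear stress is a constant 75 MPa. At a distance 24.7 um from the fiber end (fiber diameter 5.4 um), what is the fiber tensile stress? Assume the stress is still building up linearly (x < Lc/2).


Force balance: sigma_f * (pi*d^2/4) = tau * (pi*d) * x  ->  sigma_f = 4 * tau * x / d
sigma_f = 4 * 75 * 24.7 / 5.4 = 1372.2 MPa

1372.2 MPa


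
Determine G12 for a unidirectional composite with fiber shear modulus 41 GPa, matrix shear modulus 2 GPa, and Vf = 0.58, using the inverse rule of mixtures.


1/G12 = Vf/Gf + (1-Vf)/Gm = 0.58/41 + 0.42/2
G12 = 4.46 GPa

4.46 GPa


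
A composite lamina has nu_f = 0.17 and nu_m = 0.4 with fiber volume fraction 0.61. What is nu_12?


nu_12 = nu_f*Vf + nu_m*(1-Vf) = 0.17*0.61 + 0.4*0.39 = 0.2597

0.2597


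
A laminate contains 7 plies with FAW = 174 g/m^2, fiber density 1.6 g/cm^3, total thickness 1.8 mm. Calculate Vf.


Vf = n * FAW / (rho_f * h * 1000) = 7 * 174 / (1.6 * 1.8 * 1000) = 0.4229

0.4229


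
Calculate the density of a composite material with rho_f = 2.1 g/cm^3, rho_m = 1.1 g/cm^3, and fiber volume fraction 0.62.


rho_c = rho_f*Vf + rho_m*(1-Vf) = 2.1*0.62 + 1.1*0.38 = 1.72 g/cm^3

1.72 g/cm^3


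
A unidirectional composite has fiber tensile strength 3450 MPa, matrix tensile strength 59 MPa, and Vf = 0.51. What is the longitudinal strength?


sigma_1 = sigma_f*Vf + sigma_m*(1-Vf) = 3450*0.51 + 59*0.49 = 1788.4 MPa

1788.4 MPa


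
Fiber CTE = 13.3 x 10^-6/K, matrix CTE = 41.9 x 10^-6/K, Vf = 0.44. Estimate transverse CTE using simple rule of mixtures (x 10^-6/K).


alpha_2 = alpha_f*Vf + alpha_m*(1-Vf) = 13.3*0.44 + 41.9*0.56 = 29.3 x 10^-6/K

29.3 x 10^-6/K


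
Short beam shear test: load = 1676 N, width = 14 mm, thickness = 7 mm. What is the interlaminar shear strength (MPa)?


ILSS = 3F/(4bh) = 3*1676/(4*14*7) = 12.83 MPa

12.83 MPa


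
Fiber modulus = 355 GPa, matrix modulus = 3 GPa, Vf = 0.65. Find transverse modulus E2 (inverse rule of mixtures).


1/E2 = Vf/Ef + (1-Vf)/Em = 0.65/355 + 0.35/3
E2 = 8.44 GPa

8.44 GPa


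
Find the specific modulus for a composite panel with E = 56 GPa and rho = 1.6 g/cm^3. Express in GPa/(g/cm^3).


Specific stiffness = E/rho = 56/1.6 = 35.0 GPa/(g/cm^3)

35.0 GPa/(g/cm^3)


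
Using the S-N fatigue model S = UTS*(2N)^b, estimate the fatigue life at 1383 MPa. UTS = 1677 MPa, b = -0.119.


N = 0.5 * (S/UTS)^(1/b) = 0.5 * (1383/1677)^(1/-0.119) = 2.5259 cycles

2.5259 cycles


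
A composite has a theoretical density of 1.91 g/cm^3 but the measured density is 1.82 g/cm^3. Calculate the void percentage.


Void% = (rho_theo - rho_actual)/rho_theo * 100 = (1.91 - 1.82)/1.91 * 100 = 4.71%

4.71%


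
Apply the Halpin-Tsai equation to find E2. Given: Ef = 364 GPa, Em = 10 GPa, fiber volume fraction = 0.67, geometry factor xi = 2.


eta = (Ef/Em - 1)/(Ef/Em + xi) = (36.4 - 1)/(36.4 + 2) = 0.9219
E2 = Em*(1+xi*eta*Vf)/(1-eta*Vf) = 58.46 GPa

58.46 GPa


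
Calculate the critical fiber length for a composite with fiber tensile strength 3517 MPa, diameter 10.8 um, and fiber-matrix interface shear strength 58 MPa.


Lc = sigma_f * d / (2 * tau_i) = 3517 * 10.8 / (2 * 58) = 327.4 um

327.4 um


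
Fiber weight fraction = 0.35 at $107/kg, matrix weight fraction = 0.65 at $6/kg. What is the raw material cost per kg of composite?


Cost = cost_f*Wf + cost_m*Wm = 107*0.35 + 6*0.65 = $41.35/kg

$41.35/kg


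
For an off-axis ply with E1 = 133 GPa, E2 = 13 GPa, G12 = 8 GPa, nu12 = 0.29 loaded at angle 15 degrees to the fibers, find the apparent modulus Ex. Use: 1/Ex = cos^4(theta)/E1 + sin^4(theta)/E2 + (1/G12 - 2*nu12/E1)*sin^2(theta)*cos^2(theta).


cos^4(15) = 0.870513, sin^4(15) = 0.004487, sin^2(15)*cos^2(15) = 0.0625
1/G12 - 2*nu12/E1 = 1/8 - 2*0.29/133 = 0.120639 GPa^-1
1/Ex = 0.870513/133 + 0.004487/13 + 0.120639*0.0625 = 0.0144303 GPa^-1
Ex = 69.3 GPa

69.3 GPa


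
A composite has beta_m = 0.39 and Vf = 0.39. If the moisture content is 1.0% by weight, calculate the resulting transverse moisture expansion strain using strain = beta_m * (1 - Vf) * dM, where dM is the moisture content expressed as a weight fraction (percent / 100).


dM = 1.0/100 = 0.01
strain = beta_m * (1-Vf) * dM = 0.39 * 0.61 * 0.01 = 0.002379

0.002379


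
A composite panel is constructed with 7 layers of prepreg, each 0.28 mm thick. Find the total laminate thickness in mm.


h = n * t_ply = 7 * 0.28 = 1.96 mm

1.96 mm


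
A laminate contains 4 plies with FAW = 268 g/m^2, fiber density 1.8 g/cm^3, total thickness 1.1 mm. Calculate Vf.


Vf = n * FAW / (rho_f * h * 1000) = 4 * 268 / (1.8 * 1.1 * 1000) = 0.5414

0.5414


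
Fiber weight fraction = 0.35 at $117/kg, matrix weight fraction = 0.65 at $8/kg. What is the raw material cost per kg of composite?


Cost = cost_f*Wf + cost_m*Wm = 117*0.35 + 8*0.65 = $46.15/kg

$46.15/kg


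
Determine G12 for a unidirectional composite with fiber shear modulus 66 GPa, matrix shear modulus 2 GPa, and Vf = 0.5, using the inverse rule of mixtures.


1/G12 = Vf/Gf + (1-Vf)/Gm = 0.5/66 + 0.5/2
G12 = 3.88 GPa

3.88 GPa


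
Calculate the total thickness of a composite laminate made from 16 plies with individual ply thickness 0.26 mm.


h = n * t_ply = 16 * 0.26 = 4.16 mm

4.16 mm


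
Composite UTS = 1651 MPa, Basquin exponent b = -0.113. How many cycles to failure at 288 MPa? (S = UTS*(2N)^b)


N = 0.5 * (S/UTS)^(1/b) = 0.5 * (288/1651)^(1/-0.113) = 2.5708e+06 cycles

2.5708e+06 cycles


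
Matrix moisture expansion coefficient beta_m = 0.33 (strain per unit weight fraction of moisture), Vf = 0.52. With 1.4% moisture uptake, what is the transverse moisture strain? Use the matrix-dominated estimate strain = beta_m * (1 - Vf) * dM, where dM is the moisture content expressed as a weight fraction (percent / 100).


dM = 1.4/100 = 0.014
strain = beta_m * (1-Vf) * dM = 0.33 * 0.48 * 0.014 = 0.0022176

0.0022176


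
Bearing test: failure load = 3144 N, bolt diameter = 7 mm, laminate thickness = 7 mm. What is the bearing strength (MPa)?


sigma_br = F/(d*h) = 3144/(7*7) = 64.2 MPa

64.2 MPa


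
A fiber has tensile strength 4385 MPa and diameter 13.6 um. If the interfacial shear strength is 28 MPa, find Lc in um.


Lc = sigma_f * d / (2 * tau_i) = 4385 * 13.6 / (2 * 28) = 1064.9 um

1064.9 um


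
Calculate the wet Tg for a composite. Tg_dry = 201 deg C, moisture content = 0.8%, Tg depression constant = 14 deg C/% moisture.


Tg_wet = Tg_dry - k*moisture = 201 - 14*0.8 = 189.8 deg C

189.8 deg C


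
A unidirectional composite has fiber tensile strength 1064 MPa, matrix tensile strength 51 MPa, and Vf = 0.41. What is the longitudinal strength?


sigma_1 = sigma_f*Vf + sigma_m*(1-Vf) = 1064*0.41 + 51*0.59 = 466.3 MPa

466.3 MPa


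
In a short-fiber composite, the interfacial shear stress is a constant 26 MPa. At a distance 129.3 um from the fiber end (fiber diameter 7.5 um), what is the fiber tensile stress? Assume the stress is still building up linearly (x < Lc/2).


Force balance: sigma_f * (pi*d^2/4) = tau * (pi*d) * x  ->  sigma_f = 4 * tau * x / d
sigma_f = 4 * 26 * 129.3 / 7.5 = 1793.0 MPa

1793.0 MPa


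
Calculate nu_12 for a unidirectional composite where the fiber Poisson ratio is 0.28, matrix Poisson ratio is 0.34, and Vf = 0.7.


nu_12 = nu_f*Vf + nu_m*(1-Vf) = 0.28*0.7 + 0.34*0.3 = 0.298

0.298


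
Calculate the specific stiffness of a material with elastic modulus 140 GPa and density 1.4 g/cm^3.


Specific stiffness = E/rho = 140/1.4 = 100.0 GPa/(g/cm^3)

100.0 GPa/(g/cm^3)


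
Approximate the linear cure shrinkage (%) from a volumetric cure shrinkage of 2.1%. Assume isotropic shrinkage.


Linear shrinkage ≈ vol_shrink/3 = 2.1/3 = 0.7%

0.7%


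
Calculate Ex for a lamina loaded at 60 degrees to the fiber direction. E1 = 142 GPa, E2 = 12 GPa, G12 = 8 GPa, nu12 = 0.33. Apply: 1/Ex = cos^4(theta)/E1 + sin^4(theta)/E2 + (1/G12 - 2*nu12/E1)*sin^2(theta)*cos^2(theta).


cos^4(60) = 0.0625, sin^4(60) = 0.5625, sin^2(60)*cos^2(60) = 0.1875
1/G12 - 2*nu12/E1 = 1/8 - 2*0.33/142 = 0.120352 GPa^-1
1/Ex = 0.0625/142 + 0.5625/12 + 0.120352*0.1875 = 0.0698812 GPa^-1
Ex = 14.31 GPa

14.31 GPa


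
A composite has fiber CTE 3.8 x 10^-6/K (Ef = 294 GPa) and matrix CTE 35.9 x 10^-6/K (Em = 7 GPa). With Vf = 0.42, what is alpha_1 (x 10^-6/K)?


E1 = Ef*Vf + Em*(1-Vf) = 127.54
alpha_1 = (alpha_f*Ef*Vf + alpha_m*Em*(1-Vf))/E1 = 4.82 x 10^-6/K

4.82 x 10^-6/K


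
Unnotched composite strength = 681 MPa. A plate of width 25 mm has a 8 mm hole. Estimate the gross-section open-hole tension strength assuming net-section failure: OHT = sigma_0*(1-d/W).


OHT = sigma_0*(1-d/W) = 681*(1-8/25) = 463.1 MPa

463.1 MPa


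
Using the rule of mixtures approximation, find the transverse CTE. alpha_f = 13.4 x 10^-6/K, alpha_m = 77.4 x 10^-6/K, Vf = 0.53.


alpha_2 = alpha_f*Vf + alpha_m*(1-Vf) = 13.4*0.53 + 77.4*0.47 = 43.5 x 10^-6/K

43.5 x 10^-6/K


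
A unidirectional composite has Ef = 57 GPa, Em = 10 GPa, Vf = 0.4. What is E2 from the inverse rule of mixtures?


1/E2 = Vf/Ef + (1-Vf)/Em = 0.4/57 + 0.6/10
E2 = 14.92 GPa

14.92 GPa


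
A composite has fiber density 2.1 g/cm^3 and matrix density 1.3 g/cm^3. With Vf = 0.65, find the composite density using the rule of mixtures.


rho_c = rho_f*Vf + rho_m*(1-Vf) = 2.1*0.65 + 1.3*0.35 = 1.82 g/cm^3

1.82 g/cm^3


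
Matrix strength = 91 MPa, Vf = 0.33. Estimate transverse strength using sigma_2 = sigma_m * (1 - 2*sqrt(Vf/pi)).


factor = 1 - 2*sqrt(0.33/pi) = 0.3518
sigma_2 = 91 * 0.3518 = 32.01 MPa

32.01 MPa


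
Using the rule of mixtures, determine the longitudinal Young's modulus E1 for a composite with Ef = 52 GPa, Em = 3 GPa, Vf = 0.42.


E1 = Ef*Vf + Em*(1-Vf) = 52*0.42 + 3*0.58 = 23.58 GPa

23.58 GPa


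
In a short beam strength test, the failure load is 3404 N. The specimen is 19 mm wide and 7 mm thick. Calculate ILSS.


ILSS = 3F/(4bh) = 3*3404/(4*19*7) = 19.2 MPa

19.2 MPa


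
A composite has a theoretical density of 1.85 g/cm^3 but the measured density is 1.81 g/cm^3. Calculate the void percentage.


Void% = (rho_theo - rho_actual)/rho_theo * 100 = (1.85 - 1.81)/1.85 * 100 = 2.16%

2.16%


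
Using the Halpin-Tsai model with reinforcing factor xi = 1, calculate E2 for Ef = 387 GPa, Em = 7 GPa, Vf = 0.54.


eta = (Ef/Em - 1)/(Ef/Em + xi) = (55.2857 - 1)/(55.2857 + 1) = 0.9645
E2 = Em*(1+xi*eta*Vf)/(1-eta*Vf) = 22.22 GPa

22.22 GPa


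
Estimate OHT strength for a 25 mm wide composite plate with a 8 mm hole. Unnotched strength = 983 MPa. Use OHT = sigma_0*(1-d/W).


OHT = sigma_0*(1-d/W) = 983*(1-8/25) = 668.4 MPa

668.4 MPa


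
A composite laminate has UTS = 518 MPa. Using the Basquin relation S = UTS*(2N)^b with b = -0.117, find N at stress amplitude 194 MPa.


N = 0.5 * (S/UTS)^(1/b) = 0.5 * (194/518)^(1/-0.117) = 2210.5926 cycles

2210.5926 cycles


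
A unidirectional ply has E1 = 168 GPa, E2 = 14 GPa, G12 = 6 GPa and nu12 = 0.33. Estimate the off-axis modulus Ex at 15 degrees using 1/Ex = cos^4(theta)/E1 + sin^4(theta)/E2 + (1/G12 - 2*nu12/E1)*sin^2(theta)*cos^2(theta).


cos^4(15) = 0.870513, sin^4(15) = 0.004487, sin^2(15)*cos^2(15) = 0.0625
1/G12 - 2*nu12/E1 = 1/6 - 2*0.33/168 = 0.162738 GPa^-1
1/Ex = 0.870513/168 + 0.004487/14 + 0.162738*0.0625 = 0.0156733 GPa^-1
Ex = 63.8 GPa

63.8 GPa


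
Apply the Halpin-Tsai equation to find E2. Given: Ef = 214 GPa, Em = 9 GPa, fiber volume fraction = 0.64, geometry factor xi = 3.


eta = (Ef/Em - 1)/(Ef/Em + xi) = (23.7778 - 1)/(23.7778 + 3) = 0.8506
E2 = Em*(1+xi*eta*Vf)/(1-eta*Vf) = 52.02 GPa

52.02 GPa


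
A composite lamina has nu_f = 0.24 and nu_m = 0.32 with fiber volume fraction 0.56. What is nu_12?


nu_12 = nu_f*Vf + nu_m*(1-Vf) = 0.24*0.56 + 0.32*0.44 = 0.2752

0.2752


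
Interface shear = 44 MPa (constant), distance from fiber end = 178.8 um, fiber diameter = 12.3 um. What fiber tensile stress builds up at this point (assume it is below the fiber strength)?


Force balance: sigma_f * (pi*d^2/4) = tau * (pi*d) * x  ->  sigma_f = 4 * tau * x / d
sigma_f = 4 * 44 * 178.8 / 12.3 = 2558.4 MPa

2558.4 MPa


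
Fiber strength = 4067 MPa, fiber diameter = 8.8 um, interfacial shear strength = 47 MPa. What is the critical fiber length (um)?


Lc = sigma_f * d / (2 * tau_i) = 4067 * 8.8 / (2 * 47) = 380.7 um

380.7 um


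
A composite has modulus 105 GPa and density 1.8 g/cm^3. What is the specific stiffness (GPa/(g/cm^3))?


Specific stiffness = E/rho = 105/1.8 = 58.3 GPa/(g/cm^3)

58.3 GPa/(g/cm^3)


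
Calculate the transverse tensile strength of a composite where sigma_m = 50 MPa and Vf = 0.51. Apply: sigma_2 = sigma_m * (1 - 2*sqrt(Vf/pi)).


factor = 1 - 2*sqrt(0.51/pi) = 0.1942
sigma_2 = 50 * 0.1942 = 9.71 MPa

9.71 MPa


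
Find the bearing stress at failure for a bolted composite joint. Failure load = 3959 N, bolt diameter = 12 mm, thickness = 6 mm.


sigma_br = F/(d*h) = 3959/(12*6) = 55.0 MPa

55.0 MPa


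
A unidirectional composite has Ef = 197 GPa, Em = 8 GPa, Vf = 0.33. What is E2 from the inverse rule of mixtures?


1/E2 = Vf/Ef + (1-Vf)/Em = 0.33/197 + 0.67/8
E2 = 11.71 GPa

11.71 GPa


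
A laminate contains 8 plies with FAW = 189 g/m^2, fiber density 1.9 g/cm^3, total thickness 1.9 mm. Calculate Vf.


Vf = n * FAW / (rho_f * h * 1000) = 8 * 189 / (1.9 * 1.9 * 1000) = 0.4188

0.4188


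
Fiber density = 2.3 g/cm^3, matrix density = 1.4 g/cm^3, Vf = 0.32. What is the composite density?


rho_c = rho_f*Vf + rho_m*(1-Vf) = 2.3*0.32 + 1.4*0.68 = 1.688 g/cm^3

1.688 g/cm^3


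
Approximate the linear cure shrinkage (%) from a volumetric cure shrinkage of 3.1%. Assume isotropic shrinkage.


Linear shrinkage ≈ vol_shrink/3 = 3.1/3 = 1.033%

1.033%


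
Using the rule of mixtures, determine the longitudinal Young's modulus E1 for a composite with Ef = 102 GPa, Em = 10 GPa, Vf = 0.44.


E1 = Ef*Vf + Em*(1-Vf) = 102*0.44 + 10*0.56 = 50.48 GPa

50.48 GPa


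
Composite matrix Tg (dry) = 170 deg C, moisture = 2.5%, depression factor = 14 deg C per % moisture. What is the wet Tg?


Tg_wet = Tg_dry - k*moisture = 170 - 14*2.5 = 135.0 deg C

135.0 deg C


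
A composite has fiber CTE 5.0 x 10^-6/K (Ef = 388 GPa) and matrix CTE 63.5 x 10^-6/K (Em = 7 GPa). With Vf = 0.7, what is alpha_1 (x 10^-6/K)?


E1 = Ef*Vf + Em*(1-Vf) = 273.7
alpha_1 = (alpha_f*Ef*Vf + alpha_m*Em*(1-Vf))/E1 = 5.45 x 10^-6/K

5.45 x 10^-6/K


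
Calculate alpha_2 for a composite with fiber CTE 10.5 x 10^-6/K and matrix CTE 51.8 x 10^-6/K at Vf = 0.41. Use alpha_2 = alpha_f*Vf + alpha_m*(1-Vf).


alpha_2 = alpha_f*Vf + alpha_m*(1-Vf) = 10.5*0.41 + 51.8*0.59 = 34.9 x 10^-6/K

34.9 x 10^-6/K


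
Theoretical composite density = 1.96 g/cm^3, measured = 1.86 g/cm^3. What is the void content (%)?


Void% = (rho_theo - rho_actual)/rho_theo * 100 = (1.96 - 1.86)/1.96 * 100 = 5.1%

5.1%


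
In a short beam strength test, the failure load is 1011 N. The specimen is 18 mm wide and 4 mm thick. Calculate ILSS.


ILSS = 3F/(4bh) = 3*1011/(4*18*4) = 10.53 MPa

10.53 MPa


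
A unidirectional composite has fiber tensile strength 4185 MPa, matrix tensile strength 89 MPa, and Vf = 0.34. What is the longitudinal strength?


sigma_1 = sigma_f*Vf + sigma_m*(1-Vf) = 4185*0.34 + 89*0.66 = 1481.6 MPa

1481.6 MPa


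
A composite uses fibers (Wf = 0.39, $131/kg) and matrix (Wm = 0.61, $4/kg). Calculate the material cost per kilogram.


Cost = cost_f*Wf + cost_m*Wm = 131*0.39 + 4*0.61 = $53.53/kg

$53.53/kg


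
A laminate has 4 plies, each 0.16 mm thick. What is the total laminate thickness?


h = n * t_ply = 4 * 0.16 = 0.64 mm

0.64 mm


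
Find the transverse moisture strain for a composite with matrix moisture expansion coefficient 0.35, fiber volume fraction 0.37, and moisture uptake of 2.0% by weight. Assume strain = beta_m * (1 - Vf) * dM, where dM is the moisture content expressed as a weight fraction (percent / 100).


dM = 2.0/100 = 0.02
strain = beta_m * (1-Vf) * dM = 0.35 * 0.63 * 0.02 = 0.00441

0.00441


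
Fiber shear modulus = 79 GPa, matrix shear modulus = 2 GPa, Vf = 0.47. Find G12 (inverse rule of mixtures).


1/G12 = Vf/Gf + (1-Vf)/Gm = 0.47/79 + 0.53/2
G12 = 3.69 GPa

3.69 GPa


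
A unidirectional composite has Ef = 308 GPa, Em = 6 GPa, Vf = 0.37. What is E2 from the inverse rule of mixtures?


1/E2 = Vf/Ef + (1-Vf)/Em = 0.37/308 + 0.63/6
E2 = 9.42 GPa

9.42 GPa


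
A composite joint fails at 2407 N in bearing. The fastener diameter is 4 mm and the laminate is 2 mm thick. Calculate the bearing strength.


sigma_br = F/(d*h) = 2407/(4*2) = 300.9 MPa

300.9 MPa


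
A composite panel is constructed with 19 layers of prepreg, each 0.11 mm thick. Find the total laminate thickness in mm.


h = n * t_ply = 19 * 0.11 = 2.09 mm

2.09 mm


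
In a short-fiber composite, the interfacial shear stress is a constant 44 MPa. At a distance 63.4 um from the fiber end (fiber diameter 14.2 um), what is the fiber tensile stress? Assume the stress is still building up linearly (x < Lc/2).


Force balance: sigma_f * (pi*d^2/4) = tau * (pi*d) * x  ->  sigma_f = 4 * tau * x / d
sigma_f = 4 * 44 * 63.4 / 14.2 = 785.8 MPa

785.8 MPa


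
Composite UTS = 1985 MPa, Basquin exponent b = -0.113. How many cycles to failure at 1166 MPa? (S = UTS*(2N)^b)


N = 0.5 * (S/UTS)^(1/b) = 0.5 * (1166/1985)^(1/-0.113) = 55.4327 cycles

55.4327 cycles


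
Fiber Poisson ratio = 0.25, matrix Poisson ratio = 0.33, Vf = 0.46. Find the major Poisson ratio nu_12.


nu_12 = nu_f*Vf + nu_m*(1-Vf) = 0.25*0.46 + 0.33*0.54 = 0.2932

0.2932


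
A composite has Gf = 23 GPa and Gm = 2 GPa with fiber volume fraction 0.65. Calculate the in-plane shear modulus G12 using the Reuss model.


1/G12 = Vf/Gf + (1-Vf)/Gm = 0.65/23 + 0.35/2
G12 = 4.92 GPa

4.92 GPa


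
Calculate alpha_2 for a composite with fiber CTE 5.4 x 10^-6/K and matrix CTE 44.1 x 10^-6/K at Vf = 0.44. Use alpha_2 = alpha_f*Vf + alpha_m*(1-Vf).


alpha_2 = alpha_f*Vf + alpha_m*(1-Vf) = 5.4*0.44 + 44.1*0.56 = 27.1 x 10^-6/K

27.1 x 10^-6/K


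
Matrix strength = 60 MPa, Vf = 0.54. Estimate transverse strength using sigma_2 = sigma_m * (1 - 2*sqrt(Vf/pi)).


factor = 1 - 2*sqrt(0.54/pi) = 0.1708
sigma_2 = 60 * 0.1708 = 10.25 MPa

10.25 MPa


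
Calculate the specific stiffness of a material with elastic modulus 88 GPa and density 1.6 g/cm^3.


Specific stiffness = E/rho = 88/1.6 = 55.0 GPa/(g/cm^3)

55.0 GPa/(g/cm^3)


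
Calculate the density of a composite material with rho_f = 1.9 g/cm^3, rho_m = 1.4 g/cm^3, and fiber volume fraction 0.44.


rho_c = rho_f*Vf + rho_m*(1-Vf) = 1.9*0.44 + 1.4*0.56 = 1.62 g/cm^3

1.62 g/cm^3


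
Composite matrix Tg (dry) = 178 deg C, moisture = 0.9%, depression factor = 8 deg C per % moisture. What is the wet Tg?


Tg_wet = Tg_dry - k*moisture = 178 - 8*0.9 = 170.8 deg C

170.8 deg C


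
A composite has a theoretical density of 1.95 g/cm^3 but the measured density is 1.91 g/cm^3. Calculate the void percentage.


Void% = (rho_theo - rho_actual)/rho_theo * 100 = (1.95 - 1.91)/1.95 * 100 = 2.05%

2.05%


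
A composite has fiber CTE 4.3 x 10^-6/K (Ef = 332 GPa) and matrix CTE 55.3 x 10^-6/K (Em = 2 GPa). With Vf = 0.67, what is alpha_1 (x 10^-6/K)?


E1 = Ef*Vf + Em*(1-Vf) = 223.1
alpha_1 = (alpha_f*Ef*Vf + alpha_m*Em*(1-Vf))/E1 = 4.45 x 10^-6/K

4.45 x 10^-6/K


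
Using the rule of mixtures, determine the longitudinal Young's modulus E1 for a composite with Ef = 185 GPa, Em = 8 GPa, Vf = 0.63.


E1 = Ef*Vf + Em*(1-Vf) = 185*0.63 + 8*0.37 = 119.51 GPa

119.51 GPa


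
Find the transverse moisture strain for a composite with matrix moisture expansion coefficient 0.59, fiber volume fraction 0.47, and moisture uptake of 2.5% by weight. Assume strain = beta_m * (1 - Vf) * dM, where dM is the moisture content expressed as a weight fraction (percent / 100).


dM = 2.5/100 = 0.025
strain = beta_m * (1-Vf) * dM = 0.59 * 0.53 * 0.025 = 0.0078175

0.0078175


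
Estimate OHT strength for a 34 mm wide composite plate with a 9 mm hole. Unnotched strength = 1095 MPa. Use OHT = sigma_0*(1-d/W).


OHT = sigma_0*(1-d/W) = 1095*(1-9/34) = 805.1 MPa

805.1 MPa


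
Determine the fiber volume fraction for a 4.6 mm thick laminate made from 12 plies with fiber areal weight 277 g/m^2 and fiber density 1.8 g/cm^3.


Vf = n * FAW / (rho_f * h * 1000) = 12 * 277 / (1.8 * 4.6 * 1000) = 0.4014

0.4014


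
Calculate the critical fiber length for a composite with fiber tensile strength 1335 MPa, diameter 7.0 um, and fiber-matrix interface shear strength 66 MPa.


Lc = sigma_f * d / (2 * tau_i) = 1335 * 7.0 / (2 * 66) = 70.8 um

70.8 um


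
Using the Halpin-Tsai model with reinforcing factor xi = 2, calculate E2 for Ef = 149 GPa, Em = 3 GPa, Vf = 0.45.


eta = (Ef/Em - 1)/(Ef/Em + xi) = (49.6667 - 1)/(49.6667 + 2) = 0.9419
E2 = Em*(1+xi*eta*Vf)/(1-eta*Vf) = 9.62 GPa

9.62 GPa


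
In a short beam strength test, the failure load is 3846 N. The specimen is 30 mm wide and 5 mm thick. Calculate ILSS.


ILSS = 3F/(4bh) = 3*3846/(4*30*5) = 19.23 MPa

19.23 MPa


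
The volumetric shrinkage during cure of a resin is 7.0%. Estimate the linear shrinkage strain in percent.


Linear shrinkage ≈ vol_shrink/3 = 7.0/3 = 2.333%

2.333%


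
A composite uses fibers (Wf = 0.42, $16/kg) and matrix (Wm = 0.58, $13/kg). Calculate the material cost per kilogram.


Cost = cost_f*Wf + cost_m*Wm = 16*0.42 + 13*0.58 = $14.26/kg

$14.26/kg


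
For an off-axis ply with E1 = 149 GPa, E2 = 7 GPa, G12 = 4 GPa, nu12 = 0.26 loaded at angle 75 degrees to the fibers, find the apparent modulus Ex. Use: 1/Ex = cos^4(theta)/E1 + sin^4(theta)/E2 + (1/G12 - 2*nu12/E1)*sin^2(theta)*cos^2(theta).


cos^4(75) = 0.004487, sin^4(75) = 0.870513, sin^2(75)*cos^2(75) = 0.0625
1/G12 - 2*nu12/E1 = 1/4 - 2*0.26/149 = 0.24651 GPa^-1
1/Ex = 0.004487/149 + 0.870513/7 + 0.24651*0.0625 = 0.139796 GPa^-1
Ex = 7.15 GPa

7.15 GPa


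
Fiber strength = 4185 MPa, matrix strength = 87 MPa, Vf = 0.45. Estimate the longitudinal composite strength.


sigma_1 = sigma_f*Vf + sigma_m*(1-Vf) = 4185*0.45 + 87*0.55 = 1931.1 MPa

1931.1 MPa


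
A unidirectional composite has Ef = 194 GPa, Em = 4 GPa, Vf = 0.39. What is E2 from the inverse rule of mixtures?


1/E2 = Vf/Ef + (1-Vf)/Em = 0.39/194 + 0.61/4
E2 = 6.47 GPa

6.47 GPa


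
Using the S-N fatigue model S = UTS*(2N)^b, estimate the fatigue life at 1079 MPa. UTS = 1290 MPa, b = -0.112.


N = 0.5 * (S/UTS)^(1/b) = 0.5 * (1079/1290)^(1/-0.112) = 2.4635 cycles

2.4635 cycles


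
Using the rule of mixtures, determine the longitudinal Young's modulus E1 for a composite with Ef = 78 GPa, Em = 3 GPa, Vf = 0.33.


E1 = Ef*Vf + Em*(1-Vf) = 78*0.33 + 3*0.67 = 27.75 GPa

27.75 GPa


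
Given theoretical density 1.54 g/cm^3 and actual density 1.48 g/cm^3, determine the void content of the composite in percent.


Void% = (rho_theo - rho_actual)/rho_theo * 100 = (1.54 - 1.48)/1.54 * 100 = 3.9%

3.9%


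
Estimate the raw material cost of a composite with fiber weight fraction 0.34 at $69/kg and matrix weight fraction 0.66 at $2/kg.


Cost = cost_f*Wf + cost_m*Wm = 69*0.34 + 2*0.66 = $24.78/kg

$24.78/kg


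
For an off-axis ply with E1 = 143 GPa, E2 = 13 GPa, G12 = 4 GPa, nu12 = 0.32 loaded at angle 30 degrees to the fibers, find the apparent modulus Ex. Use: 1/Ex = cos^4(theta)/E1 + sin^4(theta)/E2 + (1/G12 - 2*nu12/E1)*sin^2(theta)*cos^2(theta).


cos^4(30) = 0.5625, sin^4(30) = 0.0625, sin^2(30)*cos^2(30) = 0.1875
1/G12 - 2*nu12/E1 = 1/4 - 2*0.32/143 = 0.245524 GPa^-1
1/Ex = 0.5625/143 + 0.0625/13 + 0.245524*0.1875 = 0.0547771 GPa^-1
Ex = 18.26 GPa

18.26 GPa


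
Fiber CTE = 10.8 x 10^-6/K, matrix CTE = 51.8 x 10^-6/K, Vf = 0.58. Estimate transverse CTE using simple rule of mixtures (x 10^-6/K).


alpha_2 = alpha_f*Vf + alpha_m*(1-Vf) = 10.8*0.58 + 51.8*0.42 = 28.0 x 10^-6/K

28.0 x 10^-6/K


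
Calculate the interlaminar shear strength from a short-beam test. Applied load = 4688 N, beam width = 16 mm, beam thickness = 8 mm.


ILSS = 3F/(4bh) = 3*4688/(4*16*8) = 27.47 MPa

27.47 MPa


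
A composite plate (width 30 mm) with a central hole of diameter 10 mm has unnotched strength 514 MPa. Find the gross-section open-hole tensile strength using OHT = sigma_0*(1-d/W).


OHT = sigma_0*(1-d/W) = 514*(1-10/30) = 342.7 MPa

342.7 MPa


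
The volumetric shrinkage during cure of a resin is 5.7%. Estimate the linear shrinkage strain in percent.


Linear shrinkage ≈ vol_shrink/3 = 5.7/3 = 1.9%

1.9%


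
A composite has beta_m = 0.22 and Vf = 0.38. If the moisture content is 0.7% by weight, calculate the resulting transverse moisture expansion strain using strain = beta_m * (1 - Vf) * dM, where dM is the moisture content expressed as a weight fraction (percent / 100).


dM = 0.7/100 = 0.007
strain = beta_m * (1-Vf) * dM = 0.22 * 0.62 * 0.007 = 0.0009548

0.0009548


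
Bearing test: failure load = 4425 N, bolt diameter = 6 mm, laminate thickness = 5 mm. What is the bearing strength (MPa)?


sigma_br = F/(d*h) = 4425/(6*5) = 147.5 MPa

147.5 MPa


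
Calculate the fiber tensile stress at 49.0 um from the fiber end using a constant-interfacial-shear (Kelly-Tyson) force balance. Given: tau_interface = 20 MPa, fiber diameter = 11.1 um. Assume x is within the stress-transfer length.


Force balance: sigma_f * (pi*d^2/4) = tau * (pi*d) * x  ->  sigma_f = 4 * tau * x / d
sigma_f = 4 * 20 * 49.0 / 11.1 = 353.2 MPa

353.2 MPa


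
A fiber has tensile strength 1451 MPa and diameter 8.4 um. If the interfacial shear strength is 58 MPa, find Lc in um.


Lc = sigma_f * d / (2 * tau_i) = 1451 * 8.4 / (2 * 58) = 105.1 um

105.1 um


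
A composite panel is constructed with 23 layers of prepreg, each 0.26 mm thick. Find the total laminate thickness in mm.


h = n * t_ply = 23 * 0.26 = 5.98 mm

5.98 mm


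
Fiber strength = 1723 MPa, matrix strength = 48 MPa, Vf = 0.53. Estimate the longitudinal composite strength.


sigma_1 = sigma_f*Vf + sigma_m*(1-Vf) = 1723*0.53 + 48*0.47 = 935.8 MPa

935.8 MPa
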